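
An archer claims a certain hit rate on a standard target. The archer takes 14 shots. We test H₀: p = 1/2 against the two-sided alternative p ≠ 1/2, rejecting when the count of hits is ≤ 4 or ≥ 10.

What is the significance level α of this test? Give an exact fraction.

1471/8192

The significance level is the null-hypothesis probability of the rejection region {≤4} ∪ {≥10}.
Each tail has probability (1 + 14 + 91 + 364 + 1001)/16384; doubling gives α = 2942/16384 = 1471/8192.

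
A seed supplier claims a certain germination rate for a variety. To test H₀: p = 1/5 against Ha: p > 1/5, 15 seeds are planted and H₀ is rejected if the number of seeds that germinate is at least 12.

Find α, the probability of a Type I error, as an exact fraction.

30861/30517578125

The Type I error probability is α = P(K ≥ 12) computed under H₀, where K ~ Binomial(15, 1/5).
Adding the binomial terms for j = 12 through 15 with p = 1/5 yields 30861/30517578125.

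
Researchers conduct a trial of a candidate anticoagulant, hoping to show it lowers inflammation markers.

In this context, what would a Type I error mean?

With the conventional null hypothesis that the drug has no effect on inflammation markers:
A Type I error is rejecting H₀ when H₀ is true.
Here that means concluding that the drug is effective when actually the drug has no effect on inflammation markers.

A Type I error would mean concluding that the drug lowers inflammation markers when in fact the drug has no effect on inflammation markers.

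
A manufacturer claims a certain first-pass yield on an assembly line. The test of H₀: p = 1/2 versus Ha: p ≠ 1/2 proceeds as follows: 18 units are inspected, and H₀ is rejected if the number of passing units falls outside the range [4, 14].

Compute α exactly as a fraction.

247/32768

α = P(K ≤ 3 or K ≥ 15 | p = 1/2), K ~ Binomial(18, 1/2).
By symmetry, α = 2·P(K ≤ 3) = 2·(1 + 18 + 153 + 816)/262144 = 1976/262144 = 247/32768.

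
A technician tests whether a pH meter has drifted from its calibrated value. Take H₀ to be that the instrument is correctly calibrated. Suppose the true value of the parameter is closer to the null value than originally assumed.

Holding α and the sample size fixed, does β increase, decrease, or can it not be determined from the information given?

A smaller true effect puts the Ha sampling distribution closer to H₀, so more of it falls in the non-rejection region.

It increases.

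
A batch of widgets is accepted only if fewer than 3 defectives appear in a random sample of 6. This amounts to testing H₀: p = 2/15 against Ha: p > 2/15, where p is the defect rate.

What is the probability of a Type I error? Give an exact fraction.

α = P(reject H₀ | H₀ true) = P(Y ≥ 3 | p = 2/15), Y ~ Binomial(6, 2/15).
Via the complement, α = 1 − Σ_{j=0}^{2} C(6,j)(2/15)^j(13/15)^{6-j} = 78928/2278125.

78928/2278125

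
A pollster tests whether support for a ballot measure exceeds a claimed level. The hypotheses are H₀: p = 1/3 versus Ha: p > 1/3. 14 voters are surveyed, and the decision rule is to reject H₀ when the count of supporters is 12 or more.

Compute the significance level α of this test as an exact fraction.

131/1594323

Under H₀, X ~ Binomial(14, 1/3), and α = P(X ≥ 12).
P(X ≥ 12) = Σ_{j=12}^{14} C(14,j)·(1/3)^j·(2/3)^{14-j} = 131/1594323.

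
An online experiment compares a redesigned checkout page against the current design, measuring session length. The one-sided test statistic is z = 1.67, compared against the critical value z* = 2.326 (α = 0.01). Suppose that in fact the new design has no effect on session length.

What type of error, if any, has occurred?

The conventional null hypothesis is that the new design has no effect on session length.
Since z = 1.67 ≤ z* = 2.326, H₀ is not rejected.
H₀ is true (actually the new design has no effect on session length).
The decision matches the true state — no error.

Neither — the decision is correct.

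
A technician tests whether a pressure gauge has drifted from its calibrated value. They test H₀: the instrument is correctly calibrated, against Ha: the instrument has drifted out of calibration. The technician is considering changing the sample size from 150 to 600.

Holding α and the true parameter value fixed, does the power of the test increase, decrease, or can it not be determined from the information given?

More data shrinks sampling variability; the test statistic under Ha concentrates further from the null value, making rejection more likely.
Since power = 1 − β and β decreases, power increases.

It increases.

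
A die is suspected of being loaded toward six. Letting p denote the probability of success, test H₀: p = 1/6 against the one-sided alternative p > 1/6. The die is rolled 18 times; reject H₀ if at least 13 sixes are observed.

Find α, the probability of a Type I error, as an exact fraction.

The Type I error probability is α = P(X ≥ 13) computed under H₀, where X ~ Binomial(18, 1/6).
Summing C(18,j)(1/6)^j(5/6)^{18−j} for j = 13,…,18 gives 3599177/12694994583552.

3599177/12694994583552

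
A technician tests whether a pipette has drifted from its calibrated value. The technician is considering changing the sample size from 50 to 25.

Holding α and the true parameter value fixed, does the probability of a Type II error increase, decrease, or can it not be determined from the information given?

With less data the test statistic is noisier; under Ha, more outcomes land inside the acceptance region.

It increases.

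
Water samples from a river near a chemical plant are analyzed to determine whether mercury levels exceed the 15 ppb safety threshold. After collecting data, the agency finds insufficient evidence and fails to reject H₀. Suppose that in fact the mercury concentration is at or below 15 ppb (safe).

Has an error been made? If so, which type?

Neither — the decision is correct.

The conventional null hypothesis here is that the mercury concentration is at or below 15 ppb (safe).
The test retained a true H₀ — the decision matches the true state.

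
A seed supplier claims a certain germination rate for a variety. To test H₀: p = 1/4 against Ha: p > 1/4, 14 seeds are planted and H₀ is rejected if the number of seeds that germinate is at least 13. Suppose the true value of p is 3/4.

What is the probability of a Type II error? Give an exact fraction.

A Type II error is failing to reject when Ha holds: with p = 3/4, β = P(S ≤ 12).
Equivalently, β = 1 − P(S ≥ 13) = 241331965/268435456.

241331965/268435456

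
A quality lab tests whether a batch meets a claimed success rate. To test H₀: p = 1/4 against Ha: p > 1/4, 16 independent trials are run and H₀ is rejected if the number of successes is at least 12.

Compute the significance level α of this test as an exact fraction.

163669/4294967296

α = P(reject H₀ | H₀ true) = P(X ≥ 12 | p = 1/4), with X ~ Binomial(16, 1/4).
Adding the binomial terms for j = 12 through 16 with p = 1/4 yields 163669/4294967296.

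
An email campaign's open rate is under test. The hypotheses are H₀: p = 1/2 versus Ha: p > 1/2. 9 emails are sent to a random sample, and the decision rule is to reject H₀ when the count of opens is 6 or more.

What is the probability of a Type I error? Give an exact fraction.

65/256

Under H₀, X ~ Binomial(9, 1/2), and α = P(X ≥ 6).
P(X ≥ 6) = [C(9,6) + C(9,7) + C(9,8) + C(9,9)] / 2^9 = (84 + 36 + 9 + 1) / 512 = 130/512 = 65/256.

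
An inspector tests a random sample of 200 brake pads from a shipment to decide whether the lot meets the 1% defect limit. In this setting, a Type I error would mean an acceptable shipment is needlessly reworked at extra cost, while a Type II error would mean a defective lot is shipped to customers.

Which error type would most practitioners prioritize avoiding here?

The Type II consequence (a defective lot is shipped to customers) is more severe than the Type I consequence (an acceptable shipment is needlessly reworked at extra cost).

Type II error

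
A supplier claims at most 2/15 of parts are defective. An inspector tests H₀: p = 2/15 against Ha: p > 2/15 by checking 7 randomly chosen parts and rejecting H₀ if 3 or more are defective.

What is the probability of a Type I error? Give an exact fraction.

α = P(reject H₀ | H₀ true) = P(S ≥ 3 | p = 2/15), S ~ Binomial(7, 2/15).
Via the complement, α = 1 − Σ_{j=0}^{2} C(7,j)(2/15)^j(13/15)^{7-j} = 623128/11390625.

623128/11390625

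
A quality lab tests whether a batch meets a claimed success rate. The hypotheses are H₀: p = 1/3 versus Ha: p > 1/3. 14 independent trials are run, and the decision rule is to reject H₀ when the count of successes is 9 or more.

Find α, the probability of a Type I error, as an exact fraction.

The Type I error probability is α = P(S ≥ 9) computed under H₀, where S ~ Binomial(14, 1/3).
P(S ≥ 9) = Σ_{j=9}^{14} C(14,j)·(1/3)^j·(2/3)^{14-j} = 9265/531441.

9265/531441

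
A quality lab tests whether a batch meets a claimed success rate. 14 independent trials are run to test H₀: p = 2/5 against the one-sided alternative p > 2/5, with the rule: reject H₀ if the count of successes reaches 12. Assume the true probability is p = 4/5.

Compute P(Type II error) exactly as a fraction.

A Type II error is failing to reject when Ha holds: with p = 4/5, β = P(K ≤ 11).
Equivalently, β = 1 − P(K ≥ 12) = 3368829417/6103515625.

3368829417/6103515625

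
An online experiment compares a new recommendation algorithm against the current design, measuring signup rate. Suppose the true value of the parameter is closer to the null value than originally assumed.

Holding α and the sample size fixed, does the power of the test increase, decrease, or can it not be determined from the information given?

It decreases.

A smaller true effect puts the Ha sampling distribution closer to H₀, so more of it falls in the non-rejection region.
Since power = 1 − β and β increases, power decreases.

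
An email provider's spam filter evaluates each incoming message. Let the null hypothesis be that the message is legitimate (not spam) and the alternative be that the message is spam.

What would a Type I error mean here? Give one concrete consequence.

A Type I error is rejecting H₀ when H₀ is true.
Here that means sending the message to the spam folder when actually the message is legitimate (not spam).

A Type I error would mean concluding that the message is spam when in fact the message is legitimate (not spam). Consequence: a legitimate email — possibly an important one — is hidden in the spam folder.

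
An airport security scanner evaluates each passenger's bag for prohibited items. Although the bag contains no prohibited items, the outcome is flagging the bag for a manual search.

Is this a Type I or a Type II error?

Type I error

The null hypothesis here is that the bag contains no prohibited items.
'Flagging the bag for a manual search' corresponds to rejecting H₀.
H₀ was rejected but H₀ is true — a Type I error (false positive).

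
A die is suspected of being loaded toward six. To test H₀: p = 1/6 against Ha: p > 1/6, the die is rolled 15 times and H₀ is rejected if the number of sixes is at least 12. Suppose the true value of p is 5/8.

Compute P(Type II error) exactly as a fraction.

7681591069083/8796093022208

β = P(fail to reject H₀ | Ha true) = P(X ≤ 11 | p = 5/8), X ~ Binomial(15, 5/8).
Summing C(15,j)·(5/8)^j·(3/8)^{15-j} for j = 0..11 gives 7681591069083/8796093022208.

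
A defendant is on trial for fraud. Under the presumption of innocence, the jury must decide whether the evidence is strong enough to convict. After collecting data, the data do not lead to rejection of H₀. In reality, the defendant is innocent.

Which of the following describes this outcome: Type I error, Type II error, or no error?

Neither — the decision is correct.

The conventional null hypothesis here is that the defendant is innocent.
The test retained a true H₀ — the decision matches the true state.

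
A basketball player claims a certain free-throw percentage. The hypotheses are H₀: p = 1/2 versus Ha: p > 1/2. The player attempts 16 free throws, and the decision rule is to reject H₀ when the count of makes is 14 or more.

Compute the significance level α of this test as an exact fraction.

137/65536

The Type I error probability is α = P(S ≥ 14) computed under H₀, where S ~ Binomial(16, 1/2).
That's C(16,14) + C(16,15) + C(16,16) over 2^16, i.e. (120 + 16 + 1)/65536 = 137/65536.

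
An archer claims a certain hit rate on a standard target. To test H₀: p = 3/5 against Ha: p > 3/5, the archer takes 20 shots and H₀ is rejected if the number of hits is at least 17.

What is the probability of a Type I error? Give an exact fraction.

The Type I error probability is α = P(X ≥ 17) computed under H₀, where X ~ Binomial(20, 3/5).
Summing C(20,j)(3/5)^j(2/5)^{20−j} for j = 17,…,20 gives 1522175101281/95367431640625.

1522175101281/95367431640625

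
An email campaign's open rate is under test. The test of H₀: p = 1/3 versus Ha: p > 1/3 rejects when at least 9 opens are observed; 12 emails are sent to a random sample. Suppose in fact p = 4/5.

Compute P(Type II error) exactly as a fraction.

10030813/48828125

β = P(fail to reject H₀ | Ha true) = P(X ≤ 8 | p = 4/5), X ~ Binomial(12, 4/5).
Summing C(12,j)·(4/5)^j·(1/5)^{12-j} for j = 0..8 gives 10030813/48828125.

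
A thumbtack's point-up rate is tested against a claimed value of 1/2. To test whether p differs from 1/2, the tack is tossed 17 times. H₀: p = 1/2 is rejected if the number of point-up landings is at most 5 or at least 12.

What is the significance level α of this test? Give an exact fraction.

Under H₀, X ~ Binomial(17, 1/2); α is the probability of landing in either tail, P(X ≤ 5) + P(X ≥ 12).
The two tails are symmetric, so α = 2·(1 + 17 + 136 + 680 + 2380 + 6188)/2^17 = 18804/131072 = 4701/32768.

4701/32768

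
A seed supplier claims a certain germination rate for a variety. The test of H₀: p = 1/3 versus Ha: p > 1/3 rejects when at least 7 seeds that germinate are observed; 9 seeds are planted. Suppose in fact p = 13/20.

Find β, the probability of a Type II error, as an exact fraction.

5301813769/8000000000

A Type II error is failing to reject when Ha holds: with p = 13/20, β = P(S ≤ 6).
Adding the binomial probabilities P(S=0)+…+P(S=6) at p = 13/20 gives 5301813769/8000000000.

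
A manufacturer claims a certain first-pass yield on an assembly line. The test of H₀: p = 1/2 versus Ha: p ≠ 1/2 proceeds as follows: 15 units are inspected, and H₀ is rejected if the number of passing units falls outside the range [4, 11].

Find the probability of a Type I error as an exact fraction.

α = P(X ≤ 3 or X ≥ 12 | p = 1/2), X ~ Binomial(15, 1/2).
The two tails are symmetric, so α = 2·(1 + 15 + 105 + 455)/2^15 = 1152/32768 = 9/256.

9/256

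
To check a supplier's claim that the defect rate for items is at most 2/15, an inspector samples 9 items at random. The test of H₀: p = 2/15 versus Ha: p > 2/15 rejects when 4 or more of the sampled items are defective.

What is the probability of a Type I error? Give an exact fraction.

876304928/38443359375

Under H₀, S ~ Binomial(9, 2/15); the Type I error rate is P(S ≥ 4).
Via the complement, α = 1 − Σ_{j=0}^{3} C(9,j)(2/15)^j(13/15)^{9-j} = 876304928/38443359375.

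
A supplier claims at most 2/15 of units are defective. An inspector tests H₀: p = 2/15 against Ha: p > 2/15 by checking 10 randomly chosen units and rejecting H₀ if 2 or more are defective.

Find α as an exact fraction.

α = P(reject H₀ | H₀ true) = P(X ≥ 2 | p = 2/15), X ~ Binomial(10, 2/15).
α = 1 − P(X ≤ 1) = 1 − 116649493103/192216796875 = 75567303772/192216796875.

75567303772/192216796875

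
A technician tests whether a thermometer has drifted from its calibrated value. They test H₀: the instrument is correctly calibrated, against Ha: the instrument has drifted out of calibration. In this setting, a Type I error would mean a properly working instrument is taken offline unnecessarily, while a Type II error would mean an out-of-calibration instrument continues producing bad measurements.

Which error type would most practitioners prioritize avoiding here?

Type II error

The Type II consequence (an out-of-calibration instrument continues producing bad measurements) is more severe than the Type I consequence (a properly working instrument is taken offline unnecessarily).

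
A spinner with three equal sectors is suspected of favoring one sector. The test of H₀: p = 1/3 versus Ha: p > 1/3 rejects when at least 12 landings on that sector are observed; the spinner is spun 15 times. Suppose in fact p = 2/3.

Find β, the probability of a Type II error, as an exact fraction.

11346539/14348907

A Type II error is failing to reject when Ha holds: with p = 2/3, β = P(X ≤ 11).
Equivalently, β = 1 − P(X ≥ 12) = 11346539/14348907.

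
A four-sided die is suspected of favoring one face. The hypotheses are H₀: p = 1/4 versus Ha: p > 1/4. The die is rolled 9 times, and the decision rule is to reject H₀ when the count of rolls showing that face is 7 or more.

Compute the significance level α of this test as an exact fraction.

α = P(reject H₀ | H₀ true) = P(S ≥ 7 | p = 1/4), with S ~ Binomial(9, 1/4).
Adding the binomial terms for j = 7 through 9 with p = 1/4 yields 11/8192.

11/8192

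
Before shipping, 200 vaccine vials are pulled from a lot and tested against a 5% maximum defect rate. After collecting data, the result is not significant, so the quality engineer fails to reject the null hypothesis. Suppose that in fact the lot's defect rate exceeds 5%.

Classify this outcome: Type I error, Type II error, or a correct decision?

Type II error

The conventional null hypothesis here is that the lot's defect rate is 5% (within specification).
H₀ was not rejected, but H₀ is actually false.
Failing to reject a false null hypothesis is a Type II error (false negative).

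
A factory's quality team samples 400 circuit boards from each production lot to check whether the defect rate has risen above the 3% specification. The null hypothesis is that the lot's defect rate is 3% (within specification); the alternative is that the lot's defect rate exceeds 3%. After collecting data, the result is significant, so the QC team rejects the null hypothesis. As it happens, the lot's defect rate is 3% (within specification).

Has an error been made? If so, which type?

Type I error

H₀ was rejected, but H₀ is actually true.
Rejecting a true null hypothesis is a Type I error (false positive).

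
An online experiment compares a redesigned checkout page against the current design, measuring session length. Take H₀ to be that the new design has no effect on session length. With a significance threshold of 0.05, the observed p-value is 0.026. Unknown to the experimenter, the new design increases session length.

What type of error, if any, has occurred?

No error — this is a correct decision.

Since p = 0.026 < α = 0.05, H₀ is rejected.
H₀ is false (actually the new design increases session length).
The decision matches the true state — no error.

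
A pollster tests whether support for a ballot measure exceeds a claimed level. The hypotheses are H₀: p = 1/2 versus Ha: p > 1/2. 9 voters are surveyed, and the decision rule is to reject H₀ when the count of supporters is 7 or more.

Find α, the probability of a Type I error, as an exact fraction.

α = P(reject H₀ | H₀ true) = P(S ≥ 7 | p = 1/2), with S ~ Binomial(9, 1/2).
That's C(9,7) + C(9,8) + C(9,9) over 2^9, i.e. (36 + 9 + 1)/512 = 46/512 = 23/256.

23/256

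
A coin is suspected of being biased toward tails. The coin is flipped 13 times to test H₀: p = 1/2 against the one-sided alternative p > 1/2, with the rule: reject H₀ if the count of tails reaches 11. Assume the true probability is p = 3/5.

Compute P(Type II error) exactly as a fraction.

A Type II error is failing to reject when Ha holds: with p = 3/5, β = P(S ≤ 10).
Summing C(13,j)·(3/5)^j·(2/5)^{13-j} for j = 0..10 gives 1150021472/1220703125.

1150021472/1220703125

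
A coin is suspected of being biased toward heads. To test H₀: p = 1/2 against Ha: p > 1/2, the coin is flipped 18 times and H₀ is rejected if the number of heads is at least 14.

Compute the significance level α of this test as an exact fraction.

253/16384

α = P(reject H₀ | H₀ true) = P(X ≥ 14 | p = 1/2), with X ~ Binomial(18, 1/2).
P(X ≥ 14) = [C(18,14) + C(18,15) + C(18,16) + C(18,17) + C(18,18)] / 2^18 = (3060 + 816 + 153 + 18 + 1) / 262144 = 4048/262144 = 253/16384.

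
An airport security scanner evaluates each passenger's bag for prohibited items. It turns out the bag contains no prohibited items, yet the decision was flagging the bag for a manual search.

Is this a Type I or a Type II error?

The null hypothesis here is that the bag contains no prohibited items.
'Flagging the bag for a manual search' corresponds to rejecting H₀.
H₀ was rejected but H₀ is true — a Type I error (false positive).

Type I error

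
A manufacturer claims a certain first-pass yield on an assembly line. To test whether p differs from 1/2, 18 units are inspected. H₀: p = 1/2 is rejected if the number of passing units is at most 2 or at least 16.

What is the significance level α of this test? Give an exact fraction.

43/32768

Under H₀, S ~ Binomial(18, 1/2); α is the probability of landing in either tail, P(S ≤ 2) + P(S ≥ 16).
The two tails are symmetric, so α = 2·(1 + 18 + 153)/2^18 = 344/262144 = 43/32768.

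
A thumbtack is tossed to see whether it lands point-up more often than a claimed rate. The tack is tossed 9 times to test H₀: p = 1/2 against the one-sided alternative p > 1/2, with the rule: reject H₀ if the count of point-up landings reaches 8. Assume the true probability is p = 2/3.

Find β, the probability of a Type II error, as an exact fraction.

β = P(fail to reject H₀ | Ha true) = P(X ≤ 7 | p = 2/3), X ~ Binomial(9, 2/3).
Adding the binomial probabilities P(X=0)+…+P(X=7) at p = 2/3 gives 16867/19683.

16867/19683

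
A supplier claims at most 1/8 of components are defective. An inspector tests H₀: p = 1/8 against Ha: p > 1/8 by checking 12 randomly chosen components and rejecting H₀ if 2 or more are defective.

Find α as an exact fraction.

Under H₀, S ~ Binomial(12, 1/8); the Type I error rate is P(S ≥ 2).
α = 1 − P(S ≤ 1) = 1 − 37569208117/68719476736 = 31150268619/68719476736.

31150268619/68719476736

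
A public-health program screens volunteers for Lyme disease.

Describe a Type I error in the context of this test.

A Type I error would mean concluding that the patient has Lyme disease when in fact the patient does not have Lyme disease.

With the conventional null hypothesis that the patient does not have Lyme disease:
A Type I error is rejecting H₀ when H₀ is true.
Here that means flagging the patient as positive and ordering follow-up testing when actually the patient does not have Lyme disease.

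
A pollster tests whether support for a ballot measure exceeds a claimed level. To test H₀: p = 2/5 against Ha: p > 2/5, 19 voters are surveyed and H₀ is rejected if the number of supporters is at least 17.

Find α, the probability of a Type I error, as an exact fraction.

217186304/19073486328125

The Type I error probability is α = P(K ≥ 17) computed under H₀, where K ~ Binomial(19, 2/5).
Summing C(19,j)(2/5)^j(3/5)^{19−j} for j = 17,…,19 gives 217186304/19073486328125.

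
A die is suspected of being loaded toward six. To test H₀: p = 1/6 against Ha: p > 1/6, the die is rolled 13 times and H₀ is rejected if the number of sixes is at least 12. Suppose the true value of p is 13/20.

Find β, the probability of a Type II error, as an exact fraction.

9937124893407747/10240000000000000

A Type II error is failing to reject when Ha holds: with p = 13/20, β = P(S ≤ 11).
Equivalently, β = 1 − P(S ≥ 12) = 9937124893407747/10240000000000000.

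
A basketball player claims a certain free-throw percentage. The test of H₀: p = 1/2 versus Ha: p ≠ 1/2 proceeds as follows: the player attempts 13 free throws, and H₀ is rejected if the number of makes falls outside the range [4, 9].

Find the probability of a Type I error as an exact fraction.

189/2048

The significance level is the null-hypothesis probability of the rejection region {≤3} ∪ {≥10}.
By symmetry, α = 2·P(S ≤ 3) = 2·(1 + 13 + 78 + 286)/8192 = 756/8192 = 189/2048.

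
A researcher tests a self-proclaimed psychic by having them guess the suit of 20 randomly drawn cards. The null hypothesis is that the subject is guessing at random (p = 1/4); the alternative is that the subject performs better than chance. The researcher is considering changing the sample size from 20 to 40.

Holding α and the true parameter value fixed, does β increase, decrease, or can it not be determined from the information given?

It decreases.

Increasing n separates the H₀ and Ha sampling distributions, so under Ha fewer outcomes land in the acceptance region.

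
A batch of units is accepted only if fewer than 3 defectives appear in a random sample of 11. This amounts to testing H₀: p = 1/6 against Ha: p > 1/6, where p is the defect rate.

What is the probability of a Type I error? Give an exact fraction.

α = P(reject H₀ | H₀ true) = P(Y ≥ 3 | p = 1/6), Y ~ Binomial(11, 1/6).
Via the complement, α = 1 − Σ_{j=0}^{2} C(11,j)(1/6)^j(5/6)^{11-j} = 3671303/13436928.

3671303/13436928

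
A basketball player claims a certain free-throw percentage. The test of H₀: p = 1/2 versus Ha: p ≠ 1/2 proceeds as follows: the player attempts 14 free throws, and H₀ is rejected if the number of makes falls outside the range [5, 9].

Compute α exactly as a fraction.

1471/8192

Under H₀, S ~ Binomial(14, 1/2); α is the probability of landing in either tail, P(S ≤ 4) + P(S ≥ 10).
By symmetry, α = 2·P(S ≤ 4) = 2·(1 + 14 + 91 + 364 + 1001)/16384 = 2942/16384 = 1471/8192.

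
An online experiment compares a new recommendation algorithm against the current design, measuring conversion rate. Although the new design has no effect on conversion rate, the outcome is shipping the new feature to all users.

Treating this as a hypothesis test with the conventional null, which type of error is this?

Type I error

The null hypothesis here is that the new design has no effect on conversion rate.
'Shipping the new feature to all users' corresponds to rejecting H₀.
H₀ was rejected but H₀ is true — a Type I error (false positive).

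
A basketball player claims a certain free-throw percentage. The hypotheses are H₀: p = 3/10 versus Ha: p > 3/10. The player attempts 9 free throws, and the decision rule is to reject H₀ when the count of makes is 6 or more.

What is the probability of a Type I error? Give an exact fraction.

12647421/500000000

Under H₀, K ~ Binomial(9, 3/10), and α = P(K ≥ 6).
Adding the binomial terms for j = 6 through 9 with p = 3/10 yields 12647421/500000000.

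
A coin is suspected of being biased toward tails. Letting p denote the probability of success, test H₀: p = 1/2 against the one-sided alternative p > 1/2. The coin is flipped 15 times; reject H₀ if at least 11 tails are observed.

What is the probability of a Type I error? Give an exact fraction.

1941/32768

α = P(reject H₀ | H₀ true) = P(K ≥ 11 | p = 1/2), with K ~ Binomial(15, 1/2).
That's C(15,11) + C(15,12) + C(15,13) + C(15,14) + C(15,15) over 2^15, i.e. (1365 + 455 + 105 + 15 + 1)/32768 = 1941/32768.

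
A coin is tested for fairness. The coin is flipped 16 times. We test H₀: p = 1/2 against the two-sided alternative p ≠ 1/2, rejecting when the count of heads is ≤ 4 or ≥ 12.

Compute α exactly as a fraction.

2517/32768

The significance level is the null-hypothesis probability of the rejection region {≤4} ∪ {≥12}.
By symmetry, α = 2·P(Y ≤ 4) = 2·(1 + 16 + 120 + 560 + 1820)/65536 = 5034/65536 = 2517/32768.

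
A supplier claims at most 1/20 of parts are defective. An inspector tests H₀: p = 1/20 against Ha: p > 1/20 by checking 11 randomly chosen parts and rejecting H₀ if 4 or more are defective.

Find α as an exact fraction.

Under H₀, X ~ Binomial(11, 1/20); the Type I error rate is P(X ≥ 4).
α = 1 − P(X ≤ 3) = 1 − 5112052475341/5120000000000 = 7947524659/5120000000000.

7947524659/5120000000000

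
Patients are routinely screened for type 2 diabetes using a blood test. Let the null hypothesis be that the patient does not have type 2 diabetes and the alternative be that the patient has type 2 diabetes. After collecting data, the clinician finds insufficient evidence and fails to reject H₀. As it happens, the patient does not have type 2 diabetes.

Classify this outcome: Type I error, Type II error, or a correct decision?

The test retained a true H₀ — the decision matches the true state.

Neither — the decision is correct.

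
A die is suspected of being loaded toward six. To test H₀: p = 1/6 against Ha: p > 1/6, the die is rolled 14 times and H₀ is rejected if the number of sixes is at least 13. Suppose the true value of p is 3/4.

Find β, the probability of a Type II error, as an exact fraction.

241331965/268435456

Under the alternative p = 3/4, X ~ Binomial(14, 3/4); β is the probability the test does not reject, P(X < 13).
Adding the binomial probabilities P(X=0)+…+P(X=12) at p = 3/4 gives 241331965/268435456.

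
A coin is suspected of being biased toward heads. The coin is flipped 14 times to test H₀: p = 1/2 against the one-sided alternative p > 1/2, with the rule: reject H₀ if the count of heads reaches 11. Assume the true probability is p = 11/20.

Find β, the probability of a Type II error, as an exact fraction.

A Type II error is failing to reject when Ha holds: with p = 11/20, β = P(X ≤ 10).
Equivalently, β = 1 − P(X ≥ 11) = 767413934602409223/819200000000000000.

767413934602409223/819200000000000000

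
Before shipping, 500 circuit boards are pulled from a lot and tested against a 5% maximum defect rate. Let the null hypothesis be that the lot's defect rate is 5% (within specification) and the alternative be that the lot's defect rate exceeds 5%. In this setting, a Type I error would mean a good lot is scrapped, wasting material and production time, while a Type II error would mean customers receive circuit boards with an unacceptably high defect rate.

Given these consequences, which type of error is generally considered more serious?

The Type II consequence (customers receive circuit boards with an unacceptably high defect rate) is more severe than the Type I consequence (a good lot is scrapped, wasting material and production time).

Type II error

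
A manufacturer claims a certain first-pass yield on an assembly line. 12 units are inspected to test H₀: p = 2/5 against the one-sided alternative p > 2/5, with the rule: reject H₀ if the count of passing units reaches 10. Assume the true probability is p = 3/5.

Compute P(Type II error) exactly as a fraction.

44753744/48828125

Under the alternative p = 3/5, S ~ Binomial(12, 3/5); β is the probability the test does not reject, P(S < 10).
Summing C(12,j)·(3/5)^j·(2/5)^{12-j} for j = 0..9 gives 44753744/48828125.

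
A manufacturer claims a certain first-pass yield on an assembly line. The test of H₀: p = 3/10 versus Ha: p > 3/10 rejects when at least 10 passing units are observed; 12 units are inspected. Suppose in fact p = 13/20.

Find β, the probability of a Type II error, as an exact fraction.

β = P(fail to reject H₀ | Ha true) = P(Y ≤ 9 | p = 13/20), Y ~ Binomial(12, 13/20).
Adding the binomial probabilities P(Y=0)+…+P(Y=9) at p = 13/20 gives 695265215827749/819200000000000.

695265215827749/819200000000000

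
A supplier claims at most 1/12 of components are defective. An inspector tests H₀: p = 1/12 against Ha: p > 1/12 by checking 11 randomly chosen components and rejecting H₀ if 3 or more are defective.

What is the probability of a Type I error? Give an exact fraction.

Under H₀, S ~ Binomial(11, 1/12); the Type I error rate is P(S ≥ 3).
Via the complement, α = 1 − Σ_{j=0}^{2} C(11,j)(1/12)^j(11/12)^{11-j} = 1581403943/27518828544.

1581403943/27518828544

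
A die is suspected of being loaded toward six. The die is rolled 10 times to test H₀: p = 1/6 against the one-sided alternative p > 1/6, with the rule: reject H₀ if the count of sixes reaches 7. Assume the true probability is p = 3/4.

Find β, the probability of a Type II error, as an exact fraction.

58753/262144

β = P(fail to reject H₀ | Ha true) = P(Y ≤ 6 | p = 3/4), Y ~ Binomial(10, 3/4).
Adding the binomial probabilities P(Y=0)+…+P(Y=6) at p = 3/4 gives 58753/262144.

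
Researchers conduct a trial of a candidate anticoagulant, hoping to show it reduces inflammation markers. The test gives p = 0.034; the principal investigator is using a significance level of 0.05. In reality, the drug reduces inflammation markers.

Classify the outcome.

The conventional null hypothesis is that the drug has no effect on inflammation markers.
Since p = 0.034 < α = 0.05, H₀ is rejected.
H₀ is false (actually the drug reduces inflammation markers).
The decision matches the true state — no error.

Neither — the decision is correct.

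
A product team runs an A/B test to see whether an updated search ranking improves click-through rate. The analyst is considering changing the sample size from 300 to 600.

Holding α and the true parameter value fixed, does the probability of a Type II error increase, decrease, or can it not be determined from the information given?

A larger sample reduces the standard error, pulling the sampling distribution under Ha further from the non-rejection region.

It decreases.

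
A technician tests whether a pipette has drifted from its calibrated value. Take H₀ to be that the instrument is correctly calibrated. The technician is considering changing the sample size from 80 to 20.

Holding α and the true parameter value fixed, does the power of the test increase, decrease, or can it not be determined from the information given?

Reducing n widens both sampling distributions, so the test has less ability to distinguish Ha from H₀.
Since power = 1 − β and β increases, power decreases.

It decreases.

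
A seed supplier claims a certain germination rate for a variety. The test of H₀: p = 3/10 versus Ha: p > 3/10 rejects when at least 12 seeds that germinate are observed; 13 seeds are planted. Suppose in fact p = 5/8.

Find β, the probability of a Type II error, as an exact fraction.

A Type II error is failing to reject when Ha holds: with p = 5/8, β = P(Y ≤ 11).
Equivalently, β = 1 − P(Y ≥ 12) = 134753406597/137438953472.

134753406597/137438953472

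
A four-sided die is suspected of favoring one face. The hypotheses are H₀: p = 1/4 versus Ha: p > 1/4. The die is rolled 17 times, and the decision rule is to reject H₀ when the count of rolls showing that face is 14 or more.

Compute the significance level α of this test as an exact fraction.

The Type I error probability is α = P(S ≥ 14) computed under H₀, where S ~ Binomial(17, 1/4).
Summing C(17,j)(1/4)^j(3/4)^{17−j} for j = 14,…,17 gives 4909/4294967296.

4909/4294967296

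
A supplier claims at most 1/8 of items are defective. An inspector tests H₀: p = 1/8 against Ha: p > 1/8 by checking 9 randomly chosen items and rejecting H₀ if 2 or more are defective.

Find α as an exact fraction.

Under H₀, S ~ Binomial(9, 1/8); the Type I error rate is P(S ≥ 2).
Via the complement, α = 1 − Σ_{j=0}^{1} C(9,j)(1/8)^j(7/8)^{9-j} = 2623807/8388608.

2623807/8388608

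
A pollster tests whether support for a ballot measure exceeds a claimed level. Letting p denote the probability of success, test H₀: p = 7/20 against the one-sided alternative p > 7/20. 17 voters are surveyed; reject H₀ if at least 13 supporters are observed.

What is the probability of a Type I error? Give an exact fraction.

192899528156639731/327680000000000000000

Under H₀, Y ~ Binomial(17, 7/20), and α = P(Y ≥ 13).
Summing C(17,j)(7/20)^j(13/20)^{17−j} for j = 13,…,17 gives 192899528156639731/327680000000000000000.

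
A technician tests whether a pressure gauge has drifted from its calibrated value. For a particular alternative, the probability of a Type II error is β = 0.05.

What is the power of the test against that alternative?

Power = 1 − β = 1 − 0.05 = 0.95.

0.95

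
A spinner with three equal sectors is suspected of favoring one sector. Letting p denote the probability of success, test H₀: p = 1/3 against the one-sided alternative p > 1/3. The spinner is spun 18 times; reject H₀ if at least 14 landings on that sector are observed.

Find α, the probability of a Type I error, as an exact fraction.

Under H₀, Y ~ Binomial(18, 1/3), and α = P(Y ≥ 14).
P(Y ≥ 14) = Σ_{j=14}^{18} C(18,j)·(1/3)^j·(2/3)^{18-j} = 56137/387420489.

56137/387420489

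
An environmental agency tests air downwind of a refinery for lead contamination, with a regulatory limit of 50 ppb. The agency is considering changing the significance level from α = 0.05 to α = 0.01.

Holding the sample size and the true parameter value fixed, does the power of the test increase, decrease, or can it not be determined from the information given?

It decreases.

Tightening α shrinks the rejection region. When Ha holds, fewer sample outcomes clear the stricter threshold, so more fall in the acceptance region.
Since power = 1 − β and β increases, power decreases.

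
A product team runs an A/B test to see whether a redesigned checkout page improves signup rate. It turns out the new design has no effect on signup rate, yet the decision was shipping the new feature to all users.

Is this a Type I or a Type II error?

Type I error

The null hypothesis here is that the new design has no effect on signup rate.
'Shipping the new feature to all users' corresponds to rejecting H₀.
H₀ was rejected but H₀ is true — a Type I error (false positive).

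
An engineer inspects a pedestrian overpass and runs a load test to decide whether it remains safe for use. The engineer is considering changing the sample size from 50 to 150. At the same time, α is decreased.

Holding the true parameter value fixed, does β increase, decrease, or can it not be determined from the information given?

Cannot be determined from the information given.

The first change alone would make β decrease; the second alone would make β increase. Which effect dominates depends on the magnitudes, which are not given.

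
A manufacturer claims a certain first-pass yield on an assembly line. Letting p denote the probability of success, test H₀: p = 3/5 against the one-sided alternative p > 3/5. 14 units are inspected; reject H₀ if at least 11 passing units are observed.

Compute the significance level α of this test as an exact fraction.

Under H₀, Y ~ Binomial(14, 3/5), and α = P(Y ≥ 11).
Adding the binomial terms for j = 11 through 14 with p = 3/5 yields 758720601/6103515625.

758720601/6103515625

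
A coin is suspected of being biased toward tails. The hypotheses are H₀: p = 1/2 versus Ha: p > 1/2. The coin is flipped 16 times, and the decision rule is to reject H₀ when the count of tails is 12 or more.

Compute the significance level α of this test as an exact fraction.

α = P(reject H₀ | H₀ true) = P(Y ≥ 12 | p = 1/2), with Y ~ Binomial(16, 1/2).
That's C(16,12) + C(16,13) + C(16,14) + C(16,15) + C(16,16) over 2^16, i.e. (1820 + 560 + 120 + 16 + 1)/65536 = 2517/65536.

2517/65536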